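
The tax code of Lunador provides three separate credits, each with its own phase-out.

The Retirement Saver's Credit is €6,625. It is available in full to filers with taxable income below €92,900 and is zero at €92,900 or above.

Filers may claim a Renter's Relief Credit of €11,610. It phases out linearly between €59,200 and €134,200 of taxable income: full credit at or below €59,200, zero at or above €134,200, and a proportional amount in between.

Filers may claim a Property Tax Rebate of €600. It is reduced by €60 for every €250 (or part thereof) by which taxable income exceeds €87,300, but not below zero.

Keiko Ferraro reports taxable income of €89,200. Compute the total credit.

Retirement Saver's Credit: €89,200 is below the €92,900 cutoff, so the full €6,625 applies.
Renter's Relief Credit: €89,200 is €30,000 into a €75,000 phase-out range, leaving 45,000/75,000 of the credit: €11,610 × 45,000/75,000 = €6,966.
Property Tax Rebate: income exceeds €87,300 by €1,900, which is 8 full-or-partial €250 increments; reduction = 8 × €60 = €480, leaving €120.
Total: €6,625 + €6,966 + €120 = €13,711.

€13,711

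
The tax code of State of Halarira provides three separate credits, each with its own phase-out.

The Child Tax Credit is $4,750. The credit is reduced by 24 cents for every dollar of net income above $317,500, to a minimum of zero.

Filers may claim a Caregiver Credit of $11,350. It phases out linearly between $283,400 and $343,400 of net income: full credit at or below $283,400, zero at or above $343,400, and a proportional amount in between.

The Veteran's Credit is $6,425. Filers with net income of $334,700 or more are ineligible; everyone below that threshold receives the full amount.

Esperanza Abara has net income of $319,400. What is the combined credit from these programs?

$15,259

Child Tax Credit: 24% of the $1,900 excess over $317,500 is $456; credit = $4,750 − $456 = $4,294.
Caregiver Credit: $319,400 is $36,000 into a $60,000 phase-out range, leaving 24,000/60,000 of the credit: $11,350 × 24,000/60,000 = $4,540.
Veteran's Credit: $319,400 is below the $334,700 cutoff, so the full $6,425 applies.
Total: $4,294 + $4,540 + $6,425 = $15,259.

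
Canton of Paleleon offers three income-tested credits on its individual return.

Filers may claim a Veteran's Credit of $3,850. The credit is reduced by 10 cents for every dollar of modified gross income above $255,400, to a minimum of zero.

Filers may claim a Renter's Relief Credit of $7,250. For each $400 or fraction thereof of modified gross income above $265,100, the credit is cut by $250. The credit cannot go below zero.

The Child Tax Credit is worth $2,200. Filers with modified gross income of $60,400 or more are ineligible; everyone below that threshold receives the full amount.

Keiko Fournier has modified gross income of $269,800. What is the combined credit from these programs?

Veteran's Credit: 10% of the $14,400 excess over $255,400 is $1,440; credit = $3,850 − $1,440 = $2,410.
Renter's Relief Credit: income exceeds $265,100 by $4,700, which is 12 full-or-partial $400 increments; reduction = 12 × $250 = $3,000, leaving $4,250.
Child Tax Credit: $269,800 meets or exceeds the $60,400 cutoff, so the credit is $0.
Total: $2,410 + $4,250 + $0 = $6,660.

$6,660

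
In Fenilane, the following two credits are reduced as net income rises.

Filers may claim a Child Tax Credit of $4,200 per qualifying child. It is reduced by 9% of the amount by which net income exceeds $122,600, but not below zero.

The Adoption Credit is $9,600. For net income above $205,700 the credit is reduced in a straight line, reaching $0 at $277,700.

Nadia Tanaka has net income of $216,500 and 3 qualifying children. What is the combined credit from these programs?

Child Tax Credit: base = 3 × $4,200 = $12,600. 9% of the $93,900 excess over $122,600 is $8,451; credit = $12,600 − $8,451 = $4,149.
Adoption Credit: $216,500 is $10,800 into a $72,000 phase-out range, leaving 61,200/72,000 of the credit: $9,600 × 61,200/72,000 = $8,160.
Total: $4,149 + $8,160 = $12,309.

$12,309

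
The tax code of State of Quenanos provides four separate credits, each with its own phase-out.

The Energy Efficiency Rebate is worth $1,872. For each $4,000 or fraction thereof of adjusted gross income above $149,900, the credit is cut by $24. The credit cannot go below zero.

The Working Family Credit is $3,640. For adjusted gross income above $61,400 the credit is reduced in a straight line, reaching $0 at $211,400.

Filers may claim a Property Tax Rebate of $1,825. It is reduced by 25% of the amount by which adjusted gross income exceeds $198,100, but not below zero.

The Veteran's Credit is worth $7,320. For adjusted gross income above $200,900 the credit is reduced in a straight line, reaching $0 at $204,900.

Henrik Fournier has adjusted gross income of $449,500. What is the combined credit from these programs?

Energy Efficiency Rebate: income exceeds $149,900 by $299,600, which is 75 full-or-partial $4,000 increments; reduction = 75 × $24 = $1,800, leaving $72.
Working Family Credit: $449,500 is at or above $211,400, so the credit is $0.
Property Tax Rebate: 25% of the $251,400 excess over $198,100 is $62,850 ≥ base, so the credit is $0.
Veteran's Credit: $449,500 is at or above $204,900, so the credit is $0.
Total: $72 + $0 + $0 + $0 = $72.

$72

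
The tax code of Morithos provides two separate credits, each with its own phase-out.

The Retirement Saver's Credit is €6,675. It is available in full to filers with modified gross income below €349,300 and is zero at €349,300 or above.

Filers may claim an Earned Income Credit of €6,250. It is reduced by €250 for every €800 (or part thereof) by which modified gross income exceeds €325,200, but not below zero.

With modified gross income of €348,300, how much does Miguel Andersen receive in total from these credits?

Retirement Saver's Credit: €348,300 is below the €349,300 cutoff, so the full €6,675 applies.
Earned Income Credit: income exceeds €325,200 by €23,100 → 29 increments × €250 = €7,250 ≥ base, so the credit is €0.
Total: €6,675 + €0 = €6,675.

€6,675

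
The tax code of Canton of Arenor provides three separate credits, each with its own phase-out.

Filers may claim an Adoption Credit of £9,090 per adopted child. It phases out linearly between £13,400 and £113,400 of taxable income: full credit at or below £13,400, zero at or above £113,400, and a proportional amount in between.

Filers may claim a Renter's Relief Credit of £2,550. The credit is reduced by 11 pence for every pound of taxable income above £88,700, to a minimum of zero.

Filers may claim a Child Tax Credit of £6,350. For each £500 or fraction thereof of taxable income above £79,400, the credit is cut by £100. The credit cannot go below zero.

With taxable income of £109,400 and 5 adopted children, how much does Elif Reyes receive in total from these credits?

Adoption Credit: base = 5 × £9,090 = £45,450. £109,400 is £96,000 into a £100,000 phase-out range, leaving 4,000/100,000 of the credit: £45,450 × 4,000/100,000 = £1,818.
Renter's Relief Credit: 11% of the £20,700 excess over £88,700 is £2,277; credit = £2,550 − £2,277 = £273.
Child Tax Credit: income exceeds £79,400 by £30,000, which is 60 full-or-partial £500 increments; reduction = 60 × £100 = £6,000, leaving £350.
Total: £1,818 + £273 + £350 = £2,441.

£2,441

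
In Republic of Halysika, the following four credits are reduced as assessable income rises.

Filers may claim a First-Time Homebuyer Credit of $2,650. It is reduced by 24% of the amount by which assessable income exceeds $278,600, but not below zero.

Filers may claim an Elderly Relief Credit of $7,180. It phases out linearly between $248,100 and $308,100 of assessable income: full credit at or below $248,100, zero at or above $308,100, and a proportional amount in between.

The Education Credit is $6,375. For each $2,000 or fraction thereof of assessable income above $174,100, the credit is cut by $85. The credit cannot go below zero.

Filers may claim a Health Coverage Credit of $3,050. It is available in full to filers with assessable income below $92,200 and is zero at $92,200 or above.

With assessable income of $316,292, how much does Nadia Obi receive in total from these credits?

$255

First-Time Homebuyer Credit: 24% of the $37,692 excess over $278,600 is $9,046.08 ≥ base, so the credit is $0.
Elderly Relief Credit: $316,292 is at or above $308,100, so the credit is $0.
Education Credit: income exceeds $174,100 by $142,192, which is 72 full-or-partial $2,000 increments; reduction = 72 × $85 = $6,120, leaving $255.
Health Coverage Credit: $316,292 meets or exceeds the $92,200 cutoff, so the credit is $0.
Total: $0 + $0 + $255 + $0 = $255.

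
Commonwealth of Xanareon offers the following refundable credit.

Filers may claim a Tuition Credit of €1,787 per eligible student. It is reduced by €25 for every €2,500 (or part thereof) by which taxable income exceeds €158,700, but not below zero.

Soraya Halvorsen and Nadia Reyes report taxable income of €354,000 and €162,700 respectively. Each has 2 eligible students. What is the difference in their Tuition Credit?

€1,925

Soraya (€354,000): Tuition Credit: base = 2 × €1,787 = €3,574. income exceeds €158,700 by €195,300, which is 79 full-or-partial €2,500 increments; reduction = 79 × €25 = €1,975, leaving €1,599.
Nadia (€162,700): Tuition Credit: base = 2 × €1,787 = €3,574. income exceeds €158,700 by €4,000, which is 2 full-or-partial €2,500 increments; reduction = 2 × €25 = €50, leaving €3,524.
Difference: |€1,599 − €3,524| = €1,925.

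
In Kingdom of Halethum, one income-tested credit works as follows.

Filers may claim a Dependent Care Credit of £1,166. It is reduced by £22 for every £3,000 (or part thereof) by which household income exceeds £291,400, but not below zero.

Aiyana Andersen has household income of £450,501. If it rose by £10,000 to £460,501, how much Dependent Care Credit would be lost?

At £450,501 — income exceeds £291,400 by £159,101 → 54 increments × £22 = £1,188 ≥ base, so the credit is £0.
At £460,501 — income exceeds £291,400 by £169,101 → 57 increments × £22 = £1,254 ≥ base, so the credit is £0.
Lost: £0 − £0 = £0.

£0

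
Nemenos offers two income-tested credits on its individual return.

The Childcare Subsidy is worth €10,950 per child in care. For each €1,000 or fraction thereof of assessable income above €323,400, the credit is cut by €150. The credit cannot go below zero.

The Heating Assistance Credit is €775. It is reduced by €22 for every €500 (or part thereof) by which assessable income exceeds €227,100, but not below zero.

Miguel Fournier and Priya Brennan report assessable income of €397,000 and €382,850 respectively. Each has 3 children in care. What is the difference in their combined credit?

Miguel (€397,000): Childcare Subsidy: base = 3 × €10,950 = €32,850. income exceeds €323,400 by €73,600, which is 74 full-or-partial €1,000 increments; reduction = 74 × €150 = €11,100, leaving €21,750. Heating Assistance Credit: income exceeds €227,100 by €169,900 → 340 increments × €22 = €7,480 ≥ base, so the credit is €0. total €21,750 + €0 = €21,750
Priya (€382,850): Childcare Subsidy: base = 3 × €10,950 = €32,850. income exceeds €323,400 by €59,450, which is 60 full-or-partial €1,000 increments; reduction = 60 × €150 = €9,000, leaving €23,850. Heating Assistance Credit: income exceeds €227,100 by €155,750 → 312 increments × €22 = €6,864 ≥ base, so the credit is €0. total €23,850 + €0 = €23,850
Difference: |€21,750 − €23,850| = €2,100.

€2,100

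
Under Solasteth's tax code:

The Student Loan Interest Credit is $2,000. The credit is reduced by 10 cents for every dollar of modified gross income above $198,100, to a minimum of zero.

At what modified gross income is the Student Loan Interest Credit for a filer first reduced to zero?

The credit falls by 10% of each dollar above $198,100, so it reaches zero when the excess is $2,000 / 10% = $20,000: income = $198,100 + $20,000 = $218,100.

$218,100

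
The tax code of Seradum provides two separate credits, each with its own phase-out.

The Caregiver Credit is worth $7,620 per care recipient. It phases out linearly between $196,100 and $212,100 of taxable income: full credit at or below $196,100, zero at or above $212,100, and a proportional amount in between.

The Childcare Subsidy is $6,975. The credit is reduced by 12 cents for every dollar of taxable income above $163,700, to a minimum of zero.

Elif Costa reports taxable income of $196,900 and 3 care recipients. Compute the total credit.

Caregiver Credit: base = 3 × $7,620 = $22,860. $196,900 is $800 into a $16,000 phase-out range, leaving 15,200/16,000 of the credit: $22,860 × 15,200/16,000 = $21,717.
Childcare Subsidy: 12% of the $33,200 excess over $163,700 is $3,984; credit = $6,975 − $3,984 = $2,991.
Total: $21,717 + $2,991 = $24,708.

$24,708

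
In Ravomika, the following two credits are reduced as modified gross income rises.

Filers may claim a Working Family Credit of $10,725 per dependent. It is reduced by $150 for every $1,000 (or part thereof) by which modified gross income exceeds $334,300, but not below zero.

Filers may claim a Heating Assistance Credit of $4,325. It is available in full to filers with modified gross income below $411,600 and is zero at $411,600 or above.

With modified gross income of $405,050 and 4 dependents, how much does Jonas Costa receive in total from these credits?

Working Family Credit: base = 4 × $10,725 = $42,900. income exceeds $334,300 by $70,750, which is 71 full-or-partial $1,000 increments; reduction = 71 × $150 = $10,650, leaving $32,250.
Heating Assistance Credit: $405,050 is below the $411,600 cutoff, so the full $4,325 applies.
Total: $32,250 + $4,325 = $36,575.

$36,575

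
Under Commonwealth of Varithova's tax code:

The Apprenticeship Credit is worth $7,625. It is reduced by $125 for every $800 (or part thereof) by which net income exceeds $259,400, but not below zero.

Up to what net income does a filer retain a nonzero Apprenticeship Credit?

After 60 increments the reduction is 60 × $125 = $7,500, leaving $125; one more increment wipes it out. Increment 60 ends at excess 60 × $800 = $48,000, so the highest qualifying income is $259,400 + $48,000 = $307,400.

$307,400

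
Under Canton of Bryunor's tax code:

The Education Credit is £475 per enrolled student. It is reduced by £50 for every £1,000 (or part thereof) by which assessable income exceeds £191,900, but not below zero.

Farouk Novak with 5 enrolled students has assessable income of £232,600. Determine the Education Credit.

£325

Education Credit: base = 5 × £475 = £2,375. income exceeds £191,900 by £40,700, which is 41 full-or-partial £1,000 increments; reduction = 41 × £50 = £2,050, leaving £325.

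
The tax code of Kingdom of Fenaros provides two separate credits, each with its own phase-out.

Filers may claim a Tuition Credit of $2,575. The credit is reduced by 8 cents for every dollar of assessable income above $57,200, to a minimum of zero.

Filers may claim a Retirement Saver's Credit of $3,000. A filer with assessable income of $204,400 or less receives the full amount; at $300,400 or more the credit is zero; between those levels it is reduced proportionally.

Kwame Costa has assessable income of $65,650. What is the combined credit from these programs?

Tuition Credit: 8% of the $8,450 excess over $57,200 is $676; credit = $2,575 − $676 = $1,899.
Retirement Saver's Credit: $65,650 is at or below the $204,400 threshold, so the full $3,000 applies.
Total: $1,899 + $3,000 = $4,899.

$4,899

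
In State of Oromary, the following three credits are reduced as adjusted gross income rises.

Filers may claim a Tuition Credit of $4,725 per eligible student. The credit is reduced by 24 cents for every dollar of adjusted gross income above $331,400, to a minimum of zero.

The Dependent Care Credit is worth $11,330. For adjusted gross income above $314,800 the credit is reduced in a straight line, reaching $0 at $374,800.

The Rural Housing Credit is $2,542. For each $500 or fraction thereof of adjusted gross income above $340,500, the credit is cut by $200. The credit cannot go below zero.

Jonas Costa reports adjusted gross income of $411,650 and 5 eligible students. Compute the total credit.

Tuition Credit: base = 5 × $4,725 = $23,625. 24% of the $80,250 excess over $331,400 is $19,260; credit = $23,625 − $19,260 = $4,365.
Dependent Care Credit: $411,650 is at or above $374,800, so the credit is $0.
Rural Housing Credit: income exceeds $340,500 by $71,150 → 143 increments × $200 = $28,600 ≥ base, so the credit is $0.
Total: $4,365 + $0 + $0 = $4,365.

$4,365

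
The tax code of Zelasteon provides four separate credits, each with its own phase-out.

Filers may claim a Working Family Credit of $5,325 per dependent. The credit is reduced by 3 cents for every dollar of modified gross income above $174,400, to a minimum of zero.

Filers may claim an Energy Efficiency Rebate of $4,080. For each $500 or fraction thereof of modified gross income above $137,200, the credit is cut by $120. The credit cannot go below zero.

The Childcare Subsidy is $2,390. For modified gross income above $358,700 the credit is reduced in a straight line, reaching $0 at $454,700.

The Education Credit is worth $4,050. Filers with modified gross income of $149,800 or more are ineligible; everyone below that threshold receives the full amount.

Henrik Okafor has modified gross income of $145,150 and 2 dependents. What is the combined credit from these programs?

Working Family Credit: base = 2 × $5,325 = $10,650. $145,150 is at or below the $174,400 threshold, so the full $10,650 applies.
Energy Efficiency Rebate: income exceeds $137,200 by $7,950, which is 16 full-or-partial $500 increments; reduction = 16 × $120 = $1,920, leaving $2,160.
Childcare Subsidy: $145,150 is at or below the $358,700 threshold, so the full $2,390 applies.
Education Credit: $145,150 is below the $149,800 cutoff, so the full $4,050 applies.
Total: $10,650 + $2,160 + $2,390 + $4,050 = $19,250.

$19,250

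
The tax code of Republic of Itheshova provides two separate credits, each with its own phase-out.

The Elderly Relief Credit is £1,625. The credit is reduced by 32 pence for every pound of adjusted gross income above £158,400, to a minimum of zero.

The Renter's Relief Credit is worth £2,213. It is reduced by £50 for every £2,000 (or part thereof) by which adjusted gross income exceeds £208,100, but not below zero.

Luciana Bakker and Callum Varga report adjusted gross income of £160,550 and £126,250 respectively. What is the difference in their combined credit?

Luciana (£160,550): Elderly Relief Credit: 32% of the £2,150 excess over £158,400 is £688; credit = £1,625 − £688 = £937. Renter's Relief Credit: £160,550 is at or below the £208,100 threshold, so the full £2,213 applies. total £937 + £2,213 = £3,150
Callum (£126,250): Elderly Relief Credit: £126,250 is at or below the £158,400 threshold, so the full £1,625 applies. Renter's Relief Credit: £126,250 is at or below the £208,100 threshold, so the full £2,213 applies. total £1,625 + £2,213 = £3,838
Difference: |£3,150 − £3,838| = £688.

£688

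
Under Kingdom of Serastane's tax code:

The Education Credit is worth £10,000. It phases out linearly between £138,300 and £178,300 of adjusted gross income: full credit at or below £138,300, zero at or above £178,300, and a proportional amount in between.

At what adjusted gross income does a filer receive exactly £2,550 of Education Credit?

£2,550 is 2,550/10,000 of the full £10,000, so 7,450/10,000 of the £40,000 range has been used: income = £138,300 + £40,000 × 7,450/10,000 = £168,100.

£168,100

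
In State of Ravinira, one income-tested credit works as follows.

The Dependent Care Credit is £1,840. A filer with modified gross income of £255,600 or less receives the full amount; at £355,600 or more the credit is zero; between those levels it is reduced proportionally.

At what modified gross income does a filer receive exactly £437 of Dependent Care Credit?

£331,850

£437 is 437/1,840 of the full £1,840, so 1,403/1,840 of the £100,000 range has been used: income = £255,600 + £100,000 × 1,403/1,840 = £331,850.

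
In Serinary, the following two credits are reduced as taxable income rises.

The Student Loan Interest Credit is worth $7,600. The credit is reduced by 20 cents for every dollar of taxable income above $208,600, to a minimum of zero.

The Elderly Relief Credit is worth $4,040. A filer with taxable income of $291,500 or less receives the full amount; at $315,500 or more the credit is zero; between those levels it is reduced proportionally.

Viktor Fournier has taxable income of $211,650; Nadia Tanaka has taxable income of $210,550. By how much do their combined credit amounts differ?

Viktor ($211,650): Student Loan Interest Credit: 20% of the $3,050 excess over $208,600 is $610; credit = $7,600 − $610 = $6,990. Elderly Relief Credit: $211,650 is at or below the $291,500 threshold, so the full $4,040 applies. total $6,990 + $4,040 = $11,030
Nadia ($210,550): Student Loan Interest Credit: 20% of the $1,950 excess over $208,600 is $390; credit = $7,600 − $390 = $7,210. Elderly Relief Credit: $210,550 is at or below the $291,500 threshold, so the full $4,040 applies. total $7,210 + $4,040 = $11,250
Difference: |$11,030 − $11,250| = $220.

$220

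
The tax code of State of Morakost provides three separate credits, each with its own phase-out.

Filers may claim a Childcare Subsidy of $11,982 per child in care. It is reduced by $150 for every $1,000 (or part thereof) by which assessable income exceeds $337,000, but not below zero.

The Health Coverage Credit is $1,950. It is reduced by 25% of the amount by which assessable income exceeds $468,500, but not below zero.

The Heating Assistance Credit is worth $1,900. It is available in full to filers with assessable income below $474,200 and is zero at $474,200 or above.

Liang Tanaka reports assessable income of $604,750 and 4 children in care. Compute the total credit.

Childcare Subsidy: base = 4 × $11,982 = $47,928. income exceeds $337,000 by $267,750, which is 268 full-or-partial $1,000 increments; reduction = 268 × $150 = $40,200, leaving $7,728.
Health Coverage Credit: 25% of the $136,250 excess over $468,500 is $34,062.50 ≥ base, so the credit is $0.
Heating Assistance Credit: $604,750 meets or exceeds the $474,200 cutoff, so the credit is $0.
Total: $7,728 + $0 + $0 = $7,728.

$7,728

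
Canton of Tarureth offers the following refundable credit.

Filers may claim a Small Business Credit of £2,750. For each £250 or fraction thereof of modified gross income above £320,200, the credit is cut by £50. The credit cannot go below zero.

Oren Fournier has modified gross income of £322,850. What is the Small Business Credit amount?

£2,200

Small Business Credit: income exceeds £320,200 by £2,650, which is 11 full-or-partial £250 increments; reduction = 11 × £50 = £550, leaving £2,200.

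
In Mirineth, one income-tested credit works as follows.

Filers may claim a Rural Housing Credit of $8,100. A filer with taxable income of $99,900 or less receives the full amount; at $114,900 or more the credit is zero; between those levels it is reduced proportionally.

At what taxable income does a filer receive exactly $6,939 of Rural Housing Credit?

$6,939 is 6,939/8,100 of the full $8,100, so 1,161/8,100 of the $15,000 range has been used: income = $99,900 + $15,000 × 1,161/8,100 = $102,050.

$102,050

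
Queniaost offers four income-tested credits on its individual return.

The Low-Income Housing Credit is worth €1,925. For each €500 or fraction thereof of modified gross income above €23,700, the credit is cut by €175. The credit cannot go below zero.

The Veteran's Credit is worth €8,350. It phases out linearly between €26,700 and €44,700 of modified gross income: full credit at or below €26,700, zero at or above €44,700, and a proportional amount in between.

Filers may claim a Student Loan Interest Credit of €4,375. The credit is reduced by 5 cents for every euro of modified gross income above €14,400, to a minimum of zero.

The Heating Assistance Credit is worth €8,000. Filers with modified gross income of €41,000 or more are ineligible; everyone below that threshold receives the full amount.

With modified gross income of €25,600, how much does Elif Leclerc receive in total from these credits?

€21,390

Low-Income Housing Credit: income exceeds €23,700 by €1,900, which is 4 full-or-partial €500 increments; reduction = 4 × €175 = €700, leaving €1,225.
Veteran's Credit: €25,600 is at or below the €26,700 threshold, so the full €8,350 applies.
Student Loan Interest Credit: 5% of the €11,200 excess over €14,400 is €560; credit = €4,375 − €560 = €3,815.
Heating Assistance Credit: €25,600 is below the €41,000 cutoff, so the full €8,000 applies.
Total: €1,225 + €8,350 + €3,815 + €8,000 = €21,390.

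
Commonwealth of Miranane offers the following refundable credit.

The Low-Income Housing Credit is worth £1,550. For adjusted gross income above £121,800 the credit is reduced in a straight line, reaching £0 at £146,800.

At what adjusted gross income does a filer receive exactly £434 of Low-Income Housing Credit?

£434 is 434/1,550 of the full £1,550, so 1,116/1,550 of the £25,000 range has been used: income = £121,800 + £25,000 × 1,116/1,550 = £139,800.

£139,800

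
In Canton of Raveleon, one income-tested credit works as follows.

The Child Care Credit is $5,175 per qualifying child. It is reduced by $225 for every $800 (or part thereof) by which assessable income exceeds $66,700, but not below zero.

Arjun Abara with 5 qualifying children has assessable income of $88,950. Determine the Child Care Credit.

$19,575

Child Care Credit: base = 5 × $5,175 = $25,875. income exceeds $66,700 by $22,250, which is 28 full-or-partial $800 increments; reduction = 28 × $225 = $6,300, leaving $19,575.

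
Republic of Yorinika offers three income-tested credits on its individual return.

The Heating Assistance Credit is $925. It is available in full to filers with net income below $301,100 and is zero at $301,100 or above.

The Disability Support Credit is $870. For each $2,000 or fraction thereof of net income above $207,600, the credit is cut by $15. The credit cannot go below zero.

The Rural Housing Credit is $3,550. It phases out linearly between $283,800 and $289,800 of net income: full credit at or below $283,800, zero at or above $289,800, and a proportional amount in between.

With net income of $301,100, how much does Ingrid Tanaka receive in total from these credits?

$165

Heating Assistance Credit: $301,100 meets or exceeds the $301,100 cutoff, so the credit is $0.
Disability Support Credit: income exceeds $207,600 by $93,500, which is 47 full-or-partial $2,000 increments; reduction = 47 × $15 = $705, leaving $165.
Rural Housing Credit: $301,100 is at or above $289,800, so the credit is $0.
Total: $0 + $165 + $0 = $165.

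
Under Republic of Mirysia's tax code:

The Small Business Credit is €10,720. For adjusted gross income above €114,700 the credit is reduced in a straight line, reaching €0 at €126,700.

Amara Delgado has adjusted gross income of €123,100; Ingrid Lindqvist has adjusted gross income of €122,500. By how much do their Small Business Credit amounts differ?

€536

Amara (€123,100): Small Business Credit: €123,100 is €8,400 into a €12,000 phase-out range, leaving 3,600/12,000 of the credit: €10,720 × 3,600/12,000 = €3,216.
Ingrid (€122,500): Small Business Credit: €122,500 is €7,800 into a €12,000 phase-out range, leaving 4,200/12,000 of the credit: €10,720 × 4,200/12,000 = €3,752.
Difference: |€3,216 − €3,752| = €536.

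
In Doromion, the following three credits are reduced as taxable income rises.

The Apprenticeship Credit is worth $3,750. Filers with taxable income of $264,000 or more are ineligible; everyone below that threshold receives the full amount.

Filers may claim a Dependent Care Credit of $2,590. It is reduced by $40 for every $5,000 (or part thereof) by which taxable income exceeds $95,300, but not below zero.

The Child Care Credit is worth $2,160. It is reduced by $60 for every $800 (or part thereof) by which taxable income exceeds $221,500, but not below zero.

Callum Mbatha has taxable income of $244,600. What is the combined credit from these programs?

Apprenticeship Credit: $244,600 is below the $264,000 cutoff, so the full $3,750 applies.
Dependent Care Credit: income exceeds $95,300 by $149,300, which is 30 full-or-partial $5,000 increments; reduction = 30 × $40 = $1,200, leaving $1,390.
Child Care Credit: income exceeds $221,500 by $23,100, which is 29 full-or-partial $800 increments; reduction = 29 × $60 = $1,740, leaving $420.
Total: $3,750 + $1,390 + $420 = $5,560.

$5,560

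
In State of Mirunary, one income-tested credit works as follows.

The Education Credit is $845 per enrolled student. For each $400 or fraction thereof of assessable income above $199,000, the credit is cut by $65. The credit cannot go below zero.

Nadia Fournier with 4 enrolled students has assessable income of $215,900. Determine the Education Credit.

Education Credit: base = 4 × $845 = $3,380. income exceeds $199,000 by $16,900, which is 43 full-or-partial $400 increments; reduction = 43 × $65 = $2,795, leaving $585.

$585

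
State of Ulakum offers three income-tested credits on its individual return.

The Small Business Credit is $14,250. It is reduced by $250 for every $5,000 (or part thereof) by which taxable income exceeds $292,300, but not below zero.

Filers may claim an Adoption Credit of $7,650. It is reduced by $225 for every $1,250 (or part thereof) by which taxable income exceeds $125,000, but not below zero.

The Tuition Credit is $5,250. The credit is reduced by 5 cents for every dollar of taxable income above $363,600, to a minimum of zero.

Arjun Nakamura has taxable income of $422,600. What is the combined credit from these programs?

$9,800

Small Business Credit: income exceeds $292,300 by $130,300, which is 27 full-or-partial $5,000 increments; reduction = 27 × $250 = $6,750, leaving $7,500.
Adoption Credit: income exceeds $125,000 by $297,600 → 239 increments × $225 = $53,775 ≥ base, so the credit is $0.
Tuition Credit: 5% of the $59,000 excess over $363,600 is $2,950; credit = $5,250 − $2,950 = $2,300.
Total: $7,500 + $0 + $2,300 = $9,800.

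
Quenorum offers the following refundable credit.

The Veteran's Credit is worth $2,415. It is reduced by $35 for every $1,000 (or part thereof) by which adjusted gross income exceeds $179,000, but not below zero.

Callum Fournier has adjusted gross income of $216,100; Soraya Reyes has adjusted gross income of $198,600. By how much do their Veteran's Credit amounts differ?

Callum ($216,100): Veteran's Credit: income exceeds $179,000 by $37,100, which is 38 full-or-partial $1,000 increments; reduction = 38 × $35 = $1,330, leaving $1,085.
Soraya ($198,600): Veteran's Credit: income exceeds $179,000 by $19,600, which is 20 full-or-partial $1,000 increments; reduction = 20 × $35 = $700, leaving $1,715.
Difference: |$1,085 − $1,715| = $630.

$630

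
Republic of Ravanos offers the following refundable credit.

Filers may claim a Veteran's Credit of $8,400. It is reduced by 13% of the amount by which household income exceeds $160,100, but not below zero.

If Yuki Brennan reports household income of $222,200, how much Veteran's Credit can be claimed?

$327

Veteran's Credit: 13% of the $62,100 excess over $160,100 is $8,073; credit = $8,400 − $8,073 = $327.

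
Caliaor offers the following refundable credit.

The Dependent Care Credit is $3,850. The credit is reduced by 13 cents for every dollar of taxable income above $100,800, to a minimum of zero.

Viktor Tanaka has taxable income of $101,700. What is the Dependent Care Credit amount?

$3,733

Dependent Care Credit: 13% of the $900 excess over $100,800 is $117; credit = $3,850 − $117 = $3,733.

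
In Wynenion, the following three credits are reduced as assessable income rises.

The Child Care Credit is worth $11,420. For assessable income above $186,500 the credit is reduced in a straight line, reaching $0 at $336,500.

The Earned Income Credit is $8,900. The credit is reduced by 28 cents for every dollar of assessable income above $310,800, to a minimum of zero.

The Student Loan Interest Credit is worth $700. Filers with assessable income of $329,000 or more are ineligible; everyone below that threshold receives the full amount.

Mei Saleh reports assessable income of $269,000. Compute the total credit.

$14,739

Child Care Credit: $269,000 is $82,500 into a $150,000 phase-out range, leaving 67,500/150,000 of the credit: $11,420 × 67,500/150,000 = $5,139.
Earned Income Credit: $269,000 is at or below the $310,800 threshold, so the full $8,900 applies.
Student Loan Interest Credit: $269,000 is below the $329,000 cutoff, so the full $700 applies.
Total: $5,139 + $8,900 + $700 = $14,739.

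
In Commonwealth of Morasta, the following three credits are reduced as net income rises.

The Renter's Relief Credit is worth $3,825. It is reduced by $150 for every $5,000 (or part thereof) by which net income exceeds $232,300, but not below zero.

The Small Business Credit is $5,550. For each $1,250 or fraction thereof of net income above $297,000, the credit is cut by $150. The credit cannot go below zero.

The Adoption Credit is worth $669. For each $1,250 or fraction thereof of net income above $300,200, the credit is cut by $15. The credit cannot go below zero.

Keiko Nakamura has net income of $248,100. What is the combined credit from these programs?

$9,444

Renter's Relief Credit: income exceeds $232,300 by $15,800, which is 4 full-or-partial $5,000 increments; reduction = 4 × $150 = $600, leaving $3,225.
Small Business Credit: $248,100 is at or below the $297,000 threshold, so the full $5,550 applies.
Adoption Credit: $248,100 is at or below the $300,200 threshold, so the full $669 applies.
Total: $3,225 + $5,550 + $669 = $9,444.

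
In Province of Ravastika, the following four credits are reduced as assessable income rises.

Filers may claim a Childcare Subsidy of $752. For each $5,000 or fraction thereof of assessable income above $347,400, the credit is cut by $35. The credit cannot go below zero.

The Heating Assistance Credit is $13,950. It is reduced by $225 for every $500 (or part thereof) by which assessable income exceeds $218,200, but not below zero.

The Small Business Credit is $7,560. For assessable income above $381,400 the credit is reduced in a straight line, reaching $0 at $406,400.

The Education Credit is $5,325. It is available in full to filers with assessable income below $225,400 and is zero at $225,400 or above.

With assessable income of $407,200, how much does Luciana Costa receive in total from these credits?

Childcare Subsidy: income exceeds $347,400 by $59,800, which is 12 full-or-partial $5,000 increments; reduction = 12 × $35 = $420, leaving $332.
Heating Assistance Credit: income exceeds $218,200 by $189,000 → 378 increments × $225 = $85,050 ≥ base, so the credit is $0.
Small Business Credit: $407,200 is at or above $406,400, so the credit is $0.
Education Credit: $407,200 meets or exceeds the $225,400 cutoff, so the credit is $0.
Total: $332 + $0 + $0 + $0 = $332.

$332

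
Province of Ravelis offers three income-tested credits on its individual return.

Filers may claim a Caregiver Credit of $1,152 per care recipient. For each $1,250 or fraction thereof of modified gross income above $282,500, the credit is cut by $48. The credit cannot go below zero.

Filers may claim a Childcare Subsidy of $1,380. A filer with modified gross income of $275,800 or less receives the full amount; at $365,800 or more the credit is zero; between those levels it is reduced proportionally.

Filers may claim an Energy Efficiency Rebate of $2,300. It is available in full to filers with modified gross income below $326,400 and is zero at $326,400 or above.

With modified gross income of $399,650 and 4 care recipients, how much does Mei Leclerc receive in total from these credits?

$96

Caregiver Credit: base = 4 × $1,152 = $4,608. income exceeds $282,500 by $117,150, which is 94 full-or-partial $1,250 increments; reduction = 94 × $48 = $4,512, leaving $96.
Childcare Subsidy: $399,650 is at or above $365,800, so the credit is $0.
Energy Efficiency Rebate: $399,650 meets or exceeds the $326,400 cutoff, so the credit is $0.
Total: $96 + $0 + $0 = $96.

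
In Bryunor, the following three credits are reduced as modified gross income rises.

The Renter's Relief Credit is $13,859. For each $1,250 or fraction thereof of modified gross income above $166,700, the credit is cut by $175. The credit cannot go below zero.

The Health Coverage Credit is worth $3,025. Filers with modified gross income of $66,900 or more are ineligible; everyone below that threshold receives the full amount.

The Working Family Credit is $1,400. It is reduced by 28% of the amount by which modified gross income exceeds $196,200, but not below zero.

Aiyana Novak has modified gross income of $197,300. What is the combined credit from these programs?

$10,576

Renter's Relief Credit: income exceeds $166,700 by $30,600, which is 25 full-or-partial $1,250 increments; reduction = 25 × $175 = $4,375, leaving $9,484.
Health Coverage Credit: $197,300 meets or exceeds the $66,900 cutoff, so the credit is $0.
Working Family Credit: 28% of the $1,100 excess over $196,200 is $308; credit = $1,400 − $308 = $1,092.
Total: $9,484 + $0 + $1,092 = $10,576.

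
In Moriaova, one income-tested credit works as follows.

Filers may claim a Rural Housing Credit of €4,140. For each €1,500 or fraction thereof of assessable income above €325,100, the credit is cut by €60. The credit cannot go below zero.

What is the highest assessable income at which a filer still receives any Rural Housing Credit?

€427,100

After 68 increments the reduction is 68 × €60 = €4,080, leaving €60; one more increment wipes it out. Increment 68 ends at excess 68 × €1,500 = €102,000, so the highest qualifying income is €325,100 + €102,000 = €427,100.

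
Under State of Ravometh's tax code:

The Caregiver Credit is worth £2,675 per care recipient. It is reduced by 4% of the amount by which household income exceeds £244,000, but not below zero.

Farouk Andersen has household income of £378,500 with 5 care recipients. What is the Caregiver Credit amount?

£7,995

Caregiver Credit: base = 5 × £2,675 = £13,375. 4% of the £134,500 excess over £244,000 is £5,380; credit = £13,375 − £5,380 = £7,995.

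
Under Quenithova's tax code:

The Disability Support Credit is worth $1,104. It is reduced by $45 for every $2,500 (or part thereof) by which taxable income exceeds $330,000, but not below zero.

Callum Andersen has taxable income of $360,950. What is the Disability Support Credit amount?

Disability Support Credit: income exceeds $330,000 by $30,950, which is 13 full-or-partial $2,500 increments; reduction = 13 × $45 = $585, leaving $519.

$519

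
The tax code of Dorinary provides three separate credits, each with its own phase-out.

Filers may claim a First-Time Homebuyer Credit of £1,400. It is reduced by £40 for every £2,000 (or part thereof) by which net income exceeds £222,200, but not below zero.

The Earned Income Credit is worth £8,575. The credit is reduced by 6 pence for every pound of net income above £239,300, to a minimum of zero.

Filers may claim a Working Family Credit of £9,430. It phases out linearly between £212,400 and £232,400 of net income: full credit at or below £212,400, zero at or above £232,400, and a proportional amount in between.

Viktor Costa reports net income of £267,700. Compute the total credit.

First-Time Homebuyer Credit: income exceeds £222,200 by £45,500, which is 23 full-or-partial £2,000 increments; reduction = 23 × £40 = £920, leaving £480.
Earned Income Credit: 6% of the £28,400 excess over £239,300 is £1,704; credit = £8,575 − £1,704 = £6,871.
Working Family Credit: £267,700 is at or above £232,400, so the credit is £0.
Total: £480 + £6,871 + £0 = £7,351.

£7,351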